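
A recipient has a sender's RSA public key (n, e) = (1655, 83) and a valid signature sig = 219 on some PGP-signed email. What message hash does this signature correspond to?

259

Squares mod 1655: sig^1≡219, sig^2≡1621, sig^4≡1156, sig^8≡751, sig^16≡1301, sig^32≡1191, sig^64≡146
83 = 64 + 16 + 2 + 1, so sig^83 ≡ 146·1301·1621·219 ≡ 259 (mod 1655)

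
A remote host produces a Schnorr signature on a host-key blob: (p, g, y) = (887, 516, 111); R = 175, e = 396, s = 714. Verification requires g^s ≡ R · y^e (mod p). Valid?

no

g^s mod p:
Squares mod 887: 516^1≡516, 516^2≡156, 516^4≡387, 516^8≡753, 516^16≡216, 516^32≡532, 516^64≡71, 516^128≡606, 516^256≡18, 516^512≡324
714 = 512 + 128 + 64 + 8 + 2, so 516^714 ≡ 324·606·71·753·156 ≡ 647 (mod 887)
R · y^e mod p:
Squares mod 887: 111^1≡111, 111^2≡790, 111^4≡539, 111^8≡472, 111^16≡147, 111^32≡321, 111^64≡149, 111^128≡26, 111^256≡676
396 = 256 + 128 + 8 + 4, so 111^396 ≡ 676·26·472·539 ≡ 681 (mod 887)
175·681 = 119175 ≡ 317 (mod 887)
647 ≠ 317; the check fails.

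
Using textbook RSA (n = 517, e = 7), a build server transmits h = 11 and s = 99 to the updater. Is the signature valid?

Squares mod 517: s^1≡99, s^2≡495, s^4≡484
7 = 4 + 2 + 1, so s^7 ≡ 484·495·99 ≡ 11 (mod 517)
11 = h, so the signature checks out.

valid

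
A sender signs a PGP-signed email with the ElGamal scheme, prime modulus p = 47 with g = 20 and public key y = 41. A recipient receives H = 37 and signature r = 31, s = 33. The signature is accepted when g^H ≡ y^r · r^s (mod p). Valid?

Left side g^H mod p:
20^2 = 400 ≡ 24
20^4 ≡ 24^2 = 576 ≡ 12
20^8 ≡ 12^2 = 144 ≡ 3
20^16 ≡ 3^2 = 9
20^32 ≡ 9^2 = 81 ≡ 34
37 = 32 + 4 + 1, so 20^37 ≡ 34·12·20 ≡ 29 (mod 47)
Right side y^r · r^s mod p:
41^2 = 1681 ≡ 36
41^4 ≡ 36^2 = 1296 ≡ 27
41^8 ≡ 27^2 = 729 ≡ 24
41^16 ≡ 24^2 = 576 ≡ 12
31 = 16 + 8 + 4 + 2 + 1, so 41^31 ≡ 12·24·27·36·41 ≡ 23 (mod 47)
31^2 = 961 ≡ 21
31^4 ≡ 21^2 = 441 ≡ 18
31^8 ≡ 18^2 = 324 ≡ 42
31^16 ≡ 42^2 = 1764 ≡ 25
31^32 ≡ 25^2 = 625 ≡ 14
33 = 32 + 1, so 31^33 ≡ 14·31 ≡ 11 (mod 47)
23·11 = 253 ≡ 18 (mod 47)
29 ≠ 18, so verification fails.

no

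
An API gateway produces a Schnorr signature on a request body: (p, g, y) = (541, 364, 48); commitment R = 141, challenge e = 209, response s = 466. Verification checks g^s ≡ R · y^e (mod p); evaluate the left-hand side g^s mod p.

172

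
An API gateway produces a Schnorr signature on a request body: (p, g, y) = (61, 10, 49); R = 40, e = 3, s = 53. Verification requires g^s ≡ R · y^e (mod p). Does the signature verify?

g^s mod p:
10^2 = 100 ≡ 39
10^4 ≡ 39^2 = 1521 ≡ 57
10^8 ≡ 57^2 = 3249 ≡ 16
10^16 ≡ 16^2 = 256 ≡ 12
10^32 ≡ 12^2 = 144 ≡ 22
53 = 32 + 16 + 4 + 1, so 10^53 ≡ 22·12·57·10 ≡ 54 (mod 61)
R · y^e mod p:
49^2 = 2401 ≡ 22
3 = 2 + 1, so 49^3 ≡ 22·49 ≡ 41 (mod 61)
40·41 = 1640 ≡ 54 (mod 61)
54 ≡ 54 (mod 61); signature holds.

verifies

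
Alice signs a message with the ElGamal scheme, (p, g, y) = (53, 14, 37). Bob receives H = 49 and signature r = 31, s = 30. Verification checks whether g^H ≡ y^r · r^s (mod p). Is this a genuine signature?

Left side g^H mod p:
14^49 mod 53 = 22
Right side y^r · r^s mod p:
37^31 mod 53 = 29
31^30 mod 53 = 4
29·4 = 116 ≡ 10 (mod 53)
22 ≠ 10, so verification fails.

forged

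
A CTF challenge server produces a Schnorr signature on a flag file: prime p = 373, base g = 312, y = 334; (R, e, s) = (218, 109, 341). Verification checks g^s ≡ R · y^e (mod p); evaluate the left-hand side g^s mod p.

312^2 = 97344 ≡ 364
312^4 ≡ 364^2 = 132496 ≡ 81
312^8 ≡ 81^2 = 6561 ≡ 220
312^16 ≡ 220^2 = 48400 ≡ 283
312^32 ≡ 283^2 = 80089 ≡ 267
312^64 ≡ 267^2 = 71289 ≡ 46
312^128 ≡ 46^2 = 2116 ≡ 251
312^256 ≡ 251^2 = 63001 ≡ 337
341 = 256 + 64 + 16 + 4 + 1, so 312^341 ≡ 337·46·283·81·312 ≡ 173 (mod 373)

173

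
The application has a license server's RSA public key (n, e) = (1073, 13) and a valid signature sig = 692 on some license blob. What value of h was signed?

877

sig^13 mod 1073 = 877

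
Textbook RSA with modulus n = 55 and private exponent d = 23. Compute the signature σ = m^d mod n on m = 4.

9

Squares mod 55: m^1≡4, m^2≡16, m^4≡36, m^8≡31, m^16≡26
23 = 16 + 4 + 2 + 1, so m^23 ≡ 26·36·16·4 ≡ 9 (mod 55)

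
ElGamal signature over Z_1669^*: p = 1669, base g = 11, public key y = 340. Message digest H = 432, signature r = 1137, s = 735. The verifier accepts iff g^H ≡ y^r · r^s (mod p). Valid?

no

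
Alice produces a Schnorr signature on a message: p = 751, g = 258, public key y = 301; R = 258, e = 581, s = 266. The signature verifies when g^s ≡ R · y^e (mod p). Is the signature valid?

g^s mod p:
258^2 = 66564 ≡ 476
258^4 ≡ 476^2 = 226576 ≡ 525
258^8 ≡ 525^2 = 275625 ≡ 8
258^16 ≡ 8^2 = 64
258^32 ≡ 64^2 = 4096 ≡ 341
258^64 ≡ 341^2 = 116281 ≡ 627
258^128 ≡ 627^2 = 393129 ≡ 356
258^256 ≡ 356^2 = 126736 ≡ 568
266 = 256 + 8 + 2, so 258^266 ≡ 568·8·476 ≡ 64 (mod 751)
R · y^e mod p:
301^2 = 90601 ≡ 481
301^4 ≡ 481^2 = 231361 ≡ 53
301^8 ≡ 53^2 = 2809 ≡ 556
301^16 ≡ 556^2 = 309136 ≡ 475
301^32 ≡ 475^2 = 225625 ≡ 325
301^64 ≡ 325^2 = 105625 ≡ 485
301^128 ≡ 485^2 = 235225 ≡ 162
301^256 ≡ 162^2 = 26244 ≡ 710
301^512 ≡ 710^2 = 504100 ≡ 179
581 = 512 + 64 + 4 + 1, so 301^581 ≡ 179·485·53·301 ≡ 41 (mod 751)
258·41 = 10578 ≡ 64 (mod 751)
64 ≡ 64 (mod 751); signature holds.

valid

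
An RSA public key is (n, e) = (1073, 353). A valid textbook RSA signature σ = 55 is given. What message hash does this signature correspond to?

723

σ^2 ≡ 55^2 = 3025 ≡ 879
σ^4 ≡ 879^2 = 772641 ≡ 81
σ^8 ≡ 81^2 = 6561 ≡ 123
σ^16 ≡ 123^2 = 15129 ≡ 107
σ^32 ≡ 107^2 = 11449 ≡ 719
σ^64 ≡ 719^2 = 516961 ≡ 848
σ^128 ≡ 848^2 = 719104 ≡ 194
σ^256 ≡ 194^2 = 37636 ≡ 81
353 = 256 + 64 + 32 + 1, so σ^353 ≡ 81·848·719·55 ≡ 723 (mod 1073)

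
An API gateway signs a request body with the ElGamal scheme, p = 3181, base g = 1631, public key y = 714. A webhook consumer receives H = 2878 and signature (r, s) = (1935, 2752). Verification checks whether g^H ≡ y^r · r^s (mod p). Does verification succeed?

Left side g^H mod p:
1631^2 = 2660161 ≡ 845
1631^4 ≡ 845^2 = 714025 ≡ 1481
1631^8 ≡ 1481^2 = 2193361 ≡ 1652
1631^16 ≡ 1652^2 = 2729104 ≡ 2987
1631^32 ≡ 2987^2 = 8922169 ≡ 2645
1631^64 ≡ 2645^2 = 6996025 ≡ 1006
1631^128 ≡ 1006^2 = 1012036 ≡ 478
1631^256 ≡ 478^2 = 228484 ≡ 2633
1631^512 ≡ 2633^2 = 6932689 ≡ 1290
1631^1024 ≡ 1290^2 = 1664100 ≡ 437
1631^2048 ≡ 437^2 = 190969 ≡ 109
2878 = 2048 + 512 + 256 + 32 + 16 + 8 + 4 + 2, so 1631^2878 ≡ 109·1290·2633·2645·2987·1652·1481·845 ≡ 2925 (mod 3181)
Right side y^r · r^s mod p:
714^2 = 509796 ≡ 836
714^4 ≡ 836^2 = 698896 ≡ 2257
714^8 ≡ 2257^2 = 5094049 ≡ 1268
714^16 ≡ 1268^2 = 1607824 ≡ 1419
714^32 ≡ 1419^2 = 2013561 ≡ 3169
714^64 ≡ 3169^2 = 10042561 ≡ 144
714^128 ≡ 144^2 = 20736 ≡ 1650
714^256 ≡ 1650^2 = 2722500 ≡ 2745
714^512 ≡ 2745^2 = 7535025 ≡ 2417
714^1024 ≡ 2417^2 = 5841889 ≡ 1573
1935 = 1024 + 512 + 256 + 128 + 8 + 4 + 2 + 1, so 714^1935 ≡ 1573·2417·2745·1650·1268·2257·836·714 ≡ 2429 (mod 3181)
1935^2 = 3744225 ≡ 188
1935^4 ≡ 188^2 = 35344 ≡ 353
1935^8 ≡ 353^2 = 124609 ≡ 550
1935^16 ≡ 550^2 = 302500 ≡ 305
1935^32 ≡ 305^2 = 93025 ≡ 776
1935^64 ≡ 776^2 = 602176 ≡ 967
1935^128 ≡ 967^2 = 935089 ≡ 3056
1935^256 ≡ 3056^2 = 9339136 ≡ 2901
1935^512 ≡ 2901^2 = 8415801 ≡ 2056
1935^1024 ≡ 2056^2 = 4227136 ≡ 2768
1935^2048 ≡ 2768^2 = 7661824 ≡ 1976
2752 = 2048 + 512 + 128 + 64, so 1935^2752 ≡ 1976·2056·3056·967 ≡ 1557 (mod 3181)
2429·1557 = 3781953 ≡ 2925 (mod 3181)
2925 ≡ 2925 (mod 3181), so the signature is genuine.

passes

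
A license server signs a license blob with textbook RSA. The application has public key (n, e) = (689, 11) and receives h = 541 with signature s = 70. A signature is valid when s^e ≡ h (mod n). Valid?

s^2 ≡ 70^2 = 4900 ≡ 77
s^4 ≡ 77^2 = 5929 ≡ 417
s^8 ≡ 417^2 = 173889 ≡ 261
11 = 8 + 2 + 1, so s^11 ≡ 261·77·70 ≡ 541 (mod 689)
541 = h, so the signature checks out.

yes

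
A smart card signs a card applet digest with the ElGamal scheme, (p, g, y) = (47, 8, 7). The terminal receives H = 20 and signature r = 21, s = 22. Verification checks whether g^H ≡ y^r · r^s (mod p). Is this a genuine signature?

Left side g^H mod p:
8^2 = 64 ≡ 17
8^4 ≡ 17^2 = 289 ≡ 7
8^8 ≡ 7^2 = 49 ≡ 2
8^16 ≡ 2^2 = 4
20 = 16 + 4, so 8^20 ≡ 4·7 ≡ 28 (mod 47)
Right side y^r · r^s mod p:
7^2 = 49 ≡ 2
7^4 ≡ 2^2 = 4
7^8 ≡ 4^2 = 16
7^16 ≡ 16^2 = 256 ≡ 21
21 = 16 + 4 + 1, so 7^21 ≡ 21·4·7 ≡ 24 (mod 47)
21^2 = 441 ≡ 18
21^4 ≡ 18^2 = 324 ≡ 42
21^8 ≡ 42^2 = 1764 ≡ 25
21^16 ≡ 25^2 = 625 ≡ 14
22 = 16 + 4 + 2, so 21^22 ≡ 14·42·18 ≡ 9 (mod 47)
24·9 = 216 ≡ 28 (mod 47)
28 ≡ 28 (mod 47), so the signature is genuine.

genuine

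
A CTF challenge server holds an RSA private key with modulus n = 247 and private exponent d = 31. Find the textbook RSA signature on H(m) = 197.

102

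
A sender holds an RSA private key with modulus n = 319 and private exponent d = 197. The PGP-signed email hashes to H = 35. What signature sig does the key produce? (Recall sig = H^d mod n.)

238

H^197 mod 319 = 238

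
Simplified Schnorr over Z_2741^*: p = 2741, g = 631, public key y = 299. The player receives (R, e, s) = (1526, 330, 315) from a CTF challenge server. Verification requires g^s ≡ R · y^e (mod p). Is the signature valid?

g^s mod p:
631^2 = 398161 ≡ 716
631^4 ≡ 716^2 = 512656 ≡ 89
631^8 ≡ 89^2 = 7921 ≡ 2439
631^16 ≡ 2439^2 = 5948721 ≡ 751
631^32 ≡ 751^2 = 564001 ≡ 2096
631^64 ≡ 2096^2 = 4393216 ≡ 2134
631^128 ≡ 2134^2 = 4553956 ≡ 1155
631^256 ≡ 1155^2 = 1334025 ≡ 1899
315 = 256 + 32 + 16 + 8 + 2 + 1, so 631^315 ≡ 1899·2096·751·2439·716·631 ≡ 1352 (mod 2741)
R · y^e mod p:
299^2 = 89401 ≡ 1689
299^4 ≡ 1689^2 = 2852721 ≡ 2081
299^8 ≡ 2081^2 = 4330561 ≡ 2522
299^16 ≡ 2522^2 = 6360484 ≡ 1364
299^32 ≡ 1364^2 = 1860496 ≡ 2098
299^64 ≡ 2098^2 = 4401604 ≡ 2299
299^128 ≡ 2299^2 = 5285401 ≡ 753
299^256 ≡ 753^2 = 567009 ≡ 2363
330 = 256 + 64 + 8 + 2, so 299^330 ≡ 2363·2299·2522·1689 ≡ 1187 (mod 2741)
1526·1187 = 1811362 ≡ 2302 (mod 2741)
1352 ≠ 2302; the check fails.

invalid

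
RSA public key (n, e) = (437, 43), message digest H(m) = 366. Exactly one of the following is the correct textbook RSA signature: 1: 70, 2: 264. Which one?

Candidate 1: Squares mod 437: 70^1≡70, 70^2≡93, 70^4≡346, 70^8≡415, 70^16≡47, 70^32≡24; 43 = 32 + 8 + 2 + 1, so 70^43 ≡ 24·415·93·70 ≡ 162 (mod 437)
Candidate 2: Squares mod 437: 264^1≡264, 264^2≡213, 264^4≡358, 264^8≡123, 264^16≡271, 264^32≡25; 43 = 32 + 8 + 2 + 1, so 264^43 ≡ 25·123·213·264 ≡ 366 (mod 437)
  → matches H(m) = 366

2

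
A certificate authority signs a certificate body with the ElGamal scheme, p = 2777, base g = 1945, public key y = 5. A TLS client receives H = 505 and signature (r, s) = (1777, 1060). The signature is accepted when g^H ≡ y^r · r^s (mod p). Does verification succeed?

Left side g^H mod p:
Squares mod 2777: 1945^1≡1945, 1945^2≡751, 1945^4≡270, 1945^8≡698, 1945^16≡1229, 1945^32≡2530, 1945^64≡2692, 1945^128≡1671, 1945^256≡1356
505 = 256 + 128 + 64 + 32 + 16 + 8 + 1, so 1945^505 ≡ 1356·1671·2692·2530·1229·698·1945 ≡ 2624 (mod 2777)
Right side y^r · r^s mod p:
Squares mod 2777: 5^1≡5, 5^2≡25, 5^4≡625, 5^8≡1845, 5^16≡2200, 5^32≡2466, 5^64≡2303, 5^128≡2516, 5^256≡1473, 5^512≡892, 5^1024≡1442
1777 = 1024 + 512 + 128 + 64 + 32 + 16 + 1, so 5^1777 ≡ 1442·892·2516·2303·2466·2200·5 ≡ 2115 (mod 2777)
Squares mod 2777: 1777^1≡1777, 1777^2≡280, 1777^4≡644, 1777^8≡963, 1777^16≡2628, 1777^32≡2762, 1777^64≡225, 1777^128≡639, 1777^256≡102, 1777^512≡2073, 1777^1024≡1310
1060 = 1024 + 32 + 4, so 1777^1060 ≡ 1310·2762·644 ≡ 189 (mod 2777)
2115·189 = 399735 ≡ 2624 (mod 2777)
2624 ≡ 2624 (mod 2777), so the signature is genuine.

passes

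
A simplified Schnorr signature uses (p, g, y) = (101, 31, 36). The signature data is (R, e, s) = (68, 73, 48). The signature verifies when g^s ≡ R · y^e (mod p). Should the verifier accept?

reject

g^s mod p:
31^2 = 961 ≡ 52
31^4 ≡ 52^2 = 2704 ≡ 78
31^8 ≡ 78^2 = 6084 ≡ 24
31^16 ≡ 24^2 = 576 ≡ 71
31^32 ≡ 71^2 = 5041 ≡ 92
48 = 32 + 16, so 31^48 ≡ 92·71 ≡ 68 (mod 101)
R · y^e mod p:
36^2 = 1296 ≡ 84
36^4 ≡ 84^2 = 7056 ≡ 87
36^8 ≡ 87^2 = 7569 ≡ 95
36^16 ≡ 95^2 = 9025 ≡ 36
36^32 ≡ 36^2 = 1296 ≡ 84
36^64 ≡ 84^2 = 7056 ≡ 87
73 = 64 + 8 + 1, so 36^73 ≡ 87·95·36 ≡ 95 (mod 101)
68·95 = 6460 ≡ 97 (mod 101)
68 ≠ 97; the check fails.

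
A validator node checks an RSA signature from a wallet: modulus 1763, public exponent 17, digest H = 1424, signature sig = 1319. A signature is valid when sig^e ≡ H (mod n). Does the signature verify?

verifies

sig^2 ≡ 1319^2 = 1739761 ≡ 1443
sig^4 ≡ 1443^2 = 2082249 ≡ 146
sig^8 ≡ 146^2 = 21316 ≡ 160
sig^16 ≡ 160^2 = 25600 ≡ 918
17 = 16 + 1, so sig^17 ≡ 918·1319 ≡ 1424 (mod 1763)
sig^17 mod 1763 = 1424 matches H.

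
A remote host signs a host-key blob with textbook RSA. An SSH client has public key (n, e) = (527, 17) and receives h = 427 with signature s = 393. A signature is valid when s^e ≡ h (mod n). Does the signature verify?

verifies

Squares mod 527: s^1≡393, s^2≡38, s^4≡390, s^8≡324, s^16≡103
17 = 16 + 1, so s^17 ≡ 103·393 ≡ 427 (mod 527)
Since 427 equals the digest 427, verification succeeds.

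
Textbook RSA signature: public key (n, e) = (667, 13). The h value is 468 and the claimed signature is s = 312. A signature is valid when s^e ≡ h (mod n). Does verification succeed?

passes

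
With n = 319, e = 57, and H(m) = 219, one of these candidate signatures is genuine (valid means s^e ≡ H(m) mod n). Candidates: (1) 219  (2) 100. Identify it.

Candidate 1: 219^57 mod 319 = 219
  → matches H(m) = 219
Candidate 2: 100^57 mod 319 = 100

1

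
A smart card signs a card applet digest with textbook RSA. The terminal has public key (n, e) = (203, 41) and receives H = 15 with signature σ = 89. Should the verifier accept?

reject

σ^2 ≡ 89^2 = 7921 ≡ 4
σ^4 ≡ 4^2 = 16
σ^8 ≡ 16^2 = 256 ≡ 53
σ^16 ≡ 53^2 = 2809 ≡ 170
σ^32 ≡ 170^2 = 28900 ≡ 74
41 = 32 + 8 + 1, so σ^41 ≡ 74·53·89 ≡ 101 (mod 203)
101 ≠ 15, so verification fails.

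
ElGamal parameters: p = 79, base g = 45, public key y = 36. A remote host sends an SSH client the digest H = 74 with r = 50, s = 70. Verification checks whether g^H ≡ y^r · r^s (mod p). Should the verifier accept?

reject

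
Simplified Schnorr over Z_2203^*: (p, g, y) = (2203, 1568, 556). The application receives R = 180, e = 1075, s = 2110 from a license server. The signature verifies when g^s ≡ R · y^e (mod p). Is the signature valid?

valid

g^s mod p:
Squares mod 2203: 1568^1≡1568, 1568^2≡76, 1568^4≡1370, 1568^8≡2147, 1568^16≡933, 1568^32≡304, 1568^64≡2093, 1568^128≡1085, 1568^256≡823, 1568^512≡1008, 1568^1024≡481, 1568^2048≡46
2110 = 2048 + 32 + 16 + 8 + 4 + 2, so 1568^2110 ≡ 46·304·933·2147·1370·76 ≡ 861 (mod 2203)
R · y^e mod p:
Squares mod 2203: 556^1≡556, 556^2≡716, 556^4≡1560, 556^8≡1488, 556^16≡129, 556^32≡1220, 556^64≡1375, 556^128≡451, 556^256≡725, 556^512≡1311, 556^1024≡381
1075 = 1024 + 32 + 16 + 2 + 1, so 556^1075 ≡ 381·1220·129·716·556 ≡ 1143 (mod 2203)
180·1143 = 205740 ≡ 861 (mod 2203)
861 ≡ 861 (mod 2203); signature holds.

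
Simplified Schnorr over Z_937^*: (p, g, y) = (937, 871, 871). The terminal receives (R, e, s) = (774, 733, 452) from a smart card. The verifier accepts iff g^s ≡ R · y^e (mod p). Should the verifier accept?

g^s mod p:
871^2 = 758641 ≡ 608
871^4 ≡ 608^2 = 369664 ≡ 486
871^8 ≡ 486^2 = 236196 ≡ 72
871^16 ≡ 72^2 = 5184 ≡ 499
871^32 ≡ 499^2 = 249001 ≡ 696
871^64 ≡ 696^2 = 484416 ≡ 924
871^128 ≡ 924^2 = 853776 ≡ 169
871^256 ≡ 169^2 = 28561 ≡ 451
452 = 256 + 128 + 64 + 4, so 871^452 ≡ 451·169·924·486 ≡ 768 (mod 937)
R · y^e mod p:
871^2 = 758641 ≡ 608
871^4 ≡ 608^2 = 369664 ≡ 486
871^8 ≡ 486^2 = 236196 ≡ 72
871^16 ≡ 72^2 = 5184 ≡ 499
871^32 ≡ 499^2 = 249001 ≡ 696
871^64 ≡ 696^2 = 484416 ≡ 924
871^128 ≡ 924^2 = 853776 ≡ 169
871^256 ≡ 169^2 = 28561 ≡ 451
871^512 ≡ 451^2 = 203401 ≡ 72
733 = 512 + 128 + 64 + 16 + 8 + 4 + 1, so 871^733 ≡ 72·169·924·499·72·486·871 ≡ 233 (mod 937)
774·233 = 180342 ≡ 438 (mod 937)
768 ≠ 438; the check fails.

reject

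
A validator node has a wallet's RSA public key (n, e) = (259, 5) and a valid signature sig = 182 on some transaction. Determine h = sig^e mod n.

sig^2 ≡ 182^2 = 33124 ≡ 231
sig^4 ≡ 231^2 = 53361 ≡ 7
5 = 4 + 1, so sig^5 ≡ 7·182 ≡ 238 (mod 259)

238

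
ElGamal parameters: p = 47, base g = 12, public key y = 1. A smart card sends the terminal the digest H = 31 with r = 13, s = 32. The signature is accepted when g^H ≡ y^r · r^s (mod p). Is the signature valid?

invalid

Left side g^H mod p:
12^2 = 144 ≡ 3
12^4 ≡ 3^2 = 9
12^8 ≡ 9^2 = 81 ≡ 34
12^16 ≡ 34^2 = 1156 ≡ 28
31 = 16 + 8 + 4 + 2 + 1, so 12^31 ≡ 28·34·9·3·12 ≡ 34 (mod 47)
Right side y^r · r^s mod p:
1^2 = 1
1^4 ≡ 1^2 = 1
1^8 ≡ 1^2 = 1
13 = 8 + 4 + 1, so 1^13 ≡ 1·1·1 ≡ 1 (mod 47)
13^2 = 169 ≡ 28
13^4 ≡ 28^2 = 784 ≡ 32
13^8 ≡ 32^2 = 1024 ≡ 37
13^16 ≡ 37^2 = 1369 ≡ 6
13^32 ≡ 6^2 = 36
1·36 = 36 ≡ 36 (mod 47)
34 ≠ 36, so verification fails.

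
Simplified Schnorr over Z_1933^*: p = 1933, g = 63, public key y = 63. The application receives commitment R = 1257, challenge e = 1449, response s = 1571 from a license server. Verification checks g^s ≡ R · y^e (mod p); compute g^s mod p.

676

63^2 = 3969 ≡ 103
63^4 ≡ 103^2 = 10609 ≡ 944
63^8 ≡ 944^2 = 891136 ≡ 23
63^16 ≡ 23^2 = 529
63^32 ≡ 529^2 = 279841 ≡ 1489
63^64 ≡ 1489^2 = 2217121 ≡ 1903
63^128 ≡ 1903^2 = 3621409 ≡ 900
63^256 ≡ 900^2 = 810000 ≡ 73
63^512 ≡ 73^2 = 5329 ≡ 1463
63^1024 ≡ 1463^2 = 2140369 ≡ 538
1571 = 1024 + 512 + 32 + 2 + 1, so 63^1571 ≡ 538·1463·1489·103·63 ≡ 676 (mod 1933)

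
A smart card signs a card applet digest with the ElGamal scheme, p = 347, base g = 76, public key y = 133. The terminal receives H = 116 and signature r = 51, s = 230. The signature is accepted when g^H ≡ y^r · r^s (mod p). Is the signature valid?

invalid

Left side g^H mod p:
Squares mod 347: 76^1≡76, 76^2≡224, 76^4≡208, 76^8≡236, 76^16≡176, 76^32≡93, 76^64≡321
116 = 64 + 32 + 16 + 4, so 76^116 ≡ 321·93·176·208 ≡ 168 (mod 347)
Right side y^r · r^s mod p:
Squares mod 347: 133^1≡133, 133^2≡339, 133^4≡64, 133^8≡279, 133^16≡113, 133^32≡277
51 = 32 + 16 + 2 + 1, so 133^51 ≡ 277·113·339·133 ≡ 102 (mod 347)
Squares mod 347: 51^1≡51, 51^2≡172, 51^4≡89, 51^8≡287, 51^16≡130, 51^32≡244, 51^64≡199, 51^128≡43
230 = 128 + 64 + 32 + 4 + 2, so 51^230 ≡ 43·199·244·89·172 ≡ 13 (mod 347)
102·13 = 1326 ≡ 285 (mod 347)
168 ≠ 285, so verification fails.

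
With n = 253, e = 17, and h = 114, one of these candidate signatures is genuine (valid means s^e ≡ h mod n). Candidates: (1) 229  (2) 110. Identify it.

Candidate 1: Squares mod 253: 229^1≡229, 229^2≡70, 229^4≡93, 229^8≡47, 229^16≡185; 17 = 16 + 1, so 229^17 ≡ 185·229 ≡ 114 (mod 253)
  → matches h = 114
Candidate 2: Squares mod 253: 110^1≡110, 110^2≡209, 110^4≡165, 110^8≡154, 110^16≡187; 17 = 16 + 1, so 110^17 ≡ 187·110 ≡ 77 (mod 253)

1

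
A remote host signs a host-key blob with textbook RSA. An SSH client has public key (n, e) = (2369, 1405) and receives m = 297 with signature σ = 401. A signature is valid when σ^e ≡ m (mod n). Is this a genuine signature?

σ^2 ≡ 401^2 = 160801 ≡ 2078
σ^4 ≡ 2078^2 = 4318084 ≡ 1766
σ^8 ≡ 1766^2 = 3118756 ≡ 1152
σ^16 ≡ 1152^2 = 1327104 ≡ 464
σ^32 ≡ 464^2 = 215296 ≡ 2086
σ^64 ≡ 2086^2 = 4351396 ≡ 1912
σ^128 ≡ 1912^2 = 3655744 ≡ 377
σ^256 ≡ 377^2 = 142129 ≡ 2358
σ^512 ≡ 2358^2 = 5560164 ≡ 121
σ^1024 ≡ 121^2 = 14641 ≡ 427
1405 = 1024 + 256 + 64 + 32 + 16 + 8 + 4 + 1, so σ^1405 ≡ 427·2358·1912·2086·464·1152·1766·401 ≡ 297 (mod 2369)
297 = m, so the signature checks out.

genuine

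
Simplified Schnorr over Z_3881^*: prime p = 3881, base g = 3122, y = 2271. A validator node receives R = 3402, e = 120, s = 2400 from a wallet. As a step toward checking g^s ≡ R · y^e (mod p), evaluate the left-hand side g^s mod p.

1990

3122^2 = 9746884 ≡ 1693
3122^4 ≡ 1693^2 = 2866249 ≡ 2071
3122^8 ≡ 2071^2 = 4289041 ≡ 536
3122^16 ≡ 536^2 = 287296 ≡ 102
3122^32 ≡ 102^2 = 10404 ≡ 2642
3122^64 ≡ 2642^2 = 6980164 ≡ 2126
3122^128 ≡ 2126^2 = 4519876 ≡ 2392
3122^256 ≡ 2392^2 = 5721664 ≡ 1070
3122^512 ≡ 1070^2 = 1144900 ≡ 5
3122^1024 ≡ 5^2 = 25
3122^2048 ≡ 25^2 = 625
2400 = 2048 + 256 + 64 + 32, so 3122^2400 ≡ 625·1070·2126·2642 ≡ 1990 (mod 3881)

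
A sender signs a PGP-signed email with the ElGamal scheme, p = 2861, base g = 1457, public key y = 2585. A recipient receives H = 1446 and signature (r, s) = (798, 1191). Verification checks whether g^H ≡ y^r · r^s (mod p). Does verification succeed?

Left side g^H mod p:
1457^2 = 2122849 ≡ 2848
1457^4 ≡ 2848^2 = 8111104 ≡ 169
1457^8 ≡ 169^2 = 28561 ≡ 2812
1457^16 ≡ 2812^2 = 7907344 ≡ 2401
1457^32 ≡ 2401^2 = 5764801 ≡ 2747
1457^64 ≡ 2747^2 = 7546009 ≡ 1552
1457^128 ≡ 1552^2 = 2408704 ≡ 2603
1457^256 ≡ 2603^2 = 6775609 ≡ 761
1457^512 ≡ 761^2 = 579121 ≡ 1199
1457^1024 ≡ 1199^2 = 1437601 ≡ 1379
1446 = 1024 + 256 + 128 + 32 + 4 + 2, so 1457^1446 ≡ 1379·761·2603·2747·169·2848 ≡ 460 (mod 2861)
Right side y^r · r^s mod p:
2585^2 = 6682225 ≡ 1790
2585^4 ≡ 1790^2 = 3204100 ≡ 2641
2585^8 ≡ 2641^2 = 6974881 ≡ 2624
2585^16 ≡ 2624^2 = 6885376 ≡ 1810
2585^32 ≡ 1810^2 = 3276100 ≡ 255
2585^64 ≡ 255^2 = 65025 ≡ 2083
2585^128 ≡ 2083^2 = 4338889 ≡ 1613
2585^256 ≡ 1613^2 = 2601769 ≡ 1120
2585^512 ≡ 1120^2 = 1254400 ≡ 1282
798 = 512 + 256 + 16 + 8 + 4 + 2, so 2585^798 ≡ 1282·1120·1810·2624·2641·1790 ≡ 2407 (mod 2861)
798^2 = 636804 ≡ 1662
798^4 ≡ 1662^2 = 2762244 ≡ 1379
798^8 ≡ 1379^2 = 1901641 ≡ 1937
798^16 ≡ 1937^2 = 3751969 ≡ 1198
798^32 ≡ 1198^2 = 1435204 ≡ 1843
798^64 ≡ 1843^2 = 3396649 ≡ 642
798^128 ≡ 642^2 = 412164 ≡ 180
798^256 ≡ 180^2 = 32400 ≡ 929
798^512 ≡ 929^2 = 863041 ≡ 1880
798^1024 ≡ 1880^2 = 3534400 ≡ 1065
1191 = 1024 + 128 + 32 + 4 + 2 + 1, so 798^1191 ≡ 1065·180·1843·1379·1662·798 ≡ 868 (mod 2861)
2407·868 = 2089276 ≡ 746 (mod 2861)
460 ≠ 746, so verification fails.

fails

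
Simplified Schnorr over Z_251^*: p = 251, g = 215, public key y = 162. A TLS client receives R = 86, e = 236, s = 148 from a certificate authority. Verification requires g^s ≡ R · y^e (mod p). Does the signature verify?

g^s mod p:
Squares mod 251: 215^1≡215, 215^2≡41, 215^4≡175, 215^8≡3, 215^16≡9, 215^32≡81, 215^64≡35, 215^128≡221
148 = 128 + 16 + 4, so 215^148 ≡ 221·9·175 ≡ 189 (mod 251)
R · y^e mod p:
Squares mod 251: 162^1≡162, 162^2≡140, 162^4≡22, 162^8≡233, 162^16≡73, 162^32≡58, 162^64≡101, 162^128≡161
236 = 128 + 64 + 32 + 8 + 4, so 162^236 ≡ 161·101·58·233·22 ≡ 81 (mod 251)
86·81 = 6966 ≡ 189 (mod 251)
189 ≡ 189 (mod 251); signature holds.

verifies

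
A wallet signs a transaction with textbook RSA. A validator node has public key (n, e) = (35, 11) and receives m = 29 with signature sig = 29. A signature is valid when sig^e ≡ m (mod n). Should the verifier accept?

accept

Squares mod 35: sig^1≡29, sig^2≡1, sig^4≡1, sig^8≡1
11 = 8 + 2 + 1, so sig^11 ≡ 1·1·29 ≡ 29 (mod 35)
29 = m, so the signature checks out.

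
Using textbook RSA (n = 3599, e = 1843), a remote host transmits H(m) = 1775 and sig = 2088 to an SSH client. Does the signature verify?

Squares mod 3599: sig^1≡2088, sig^2≡1355, sig^4≡535, sig^8≡1904, sig^16≡1023, sig^32≡2819, sig^64≡169, sig^128≡3368, sig^256≡2975, sig^512≡684, sig^1024≡3585
1843 = 1024 + 512 + 256 + 32 + 16 + 2 + 1, so sig^1843 ≡ 3585·684·2975·2819·1023·1355·2088 ≡ 2576 (mod 3599)
2576 ≠ 1775, so verification fails.

does not verify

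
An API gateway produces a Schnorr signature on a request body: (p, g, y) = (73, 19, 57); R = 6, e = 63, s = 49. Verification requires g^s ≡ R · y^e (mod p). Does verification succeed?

fails

g^s mod p:
19^49 mod 73 = 6
R · y^e mod p:
57^63 mod 73 = 72
6·72 = 432 ≡ 67 (mod 73)
6 ≠ 67; the check fails.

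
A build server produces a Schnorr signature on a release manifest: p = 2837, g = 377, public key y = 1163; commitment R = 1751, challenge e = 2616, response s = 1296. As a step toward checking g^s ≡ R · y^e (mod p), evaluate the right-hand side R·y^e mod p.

1128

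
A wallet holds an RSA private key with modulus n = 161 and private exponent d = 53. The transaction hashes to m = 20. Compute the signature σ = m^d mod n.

97

Squares mod 161: m^1≡20, m^2≡78, m^4≡127, m^8≡29, m^16≡36, m^32≡8
53 = 32 + 16 + 4 + 1, so m^53 ≡ 8·36·127·20 ≡ 97 (mod 161)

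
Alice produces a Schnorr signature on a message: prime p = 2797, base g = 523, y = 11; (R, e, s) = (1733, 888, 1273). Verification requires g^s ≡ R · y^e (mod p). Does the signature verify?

does not verify

g^s mod p:
523^1273 mod 2797 = 284
R · y^e mod p:
11^888 mod 2797 = 1618
1733·1618 = 2803994 ≡ 1400 (mod 2797)
284 ≠ 1400; the check fails.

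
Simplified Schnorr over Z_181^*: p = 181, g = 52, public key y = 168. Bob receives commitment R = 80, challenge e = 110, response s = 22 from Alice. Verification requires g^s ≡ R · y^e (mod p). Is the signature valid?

invalid

g^s mod p:
52^2 = 2704 ≡ 170
52^4 ≡ 170^2 = 28900 ≡ 121
52^8 ≡ 121^2 = 14641 ≡ 161
52^16 ≡ 161^2 = 25921 ≡ 38
22 = 16 + 4 + 2, so 52^22 ≡ 38·121·170 ≡ 102 (mod 181)
R · y^e mod p:
168^2 = 28224 ≡ 169
168^4 ≡ 169^2 = 28561 ≡ 144
168^8 ≡ 144^2 = 20736 ≡ 102
168^16 ≡ 102^2 = 10404 ≡ 87
168^32 ≡ 87^2 = 7569 ≡ 148
168^64 ≡ 148^2 = 21904 ≡ 3
110 = 64 + 32 + 8 + 4 + 2, so 168^110 ≡ 3·148·102·144·169 ≡ 39 (mod 181)
80·39 = 3120 ≡ 43 (mod 181)
102 ≠ 43; the check fails.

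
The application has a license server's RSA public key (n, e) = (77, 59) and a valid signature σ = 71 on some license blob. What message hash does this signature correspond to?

64

σ^2 ≡ 71^2 = 5041 ≡ 36
σ^4 ≡ 36^2 = 1296 ≡ 64
σ^8 ≡ 64^2 = 4096 ≡ 15
σ^16 ≡ 15^2 = 225 ≡ 71
σ^32 ≡ 71^2 = 5041 ≡ 36
59 = 32 + 16 + 8 + 2 + 1, so σ^59 ≡ 36·71·15·36·71 ≡ 64 (mod 77)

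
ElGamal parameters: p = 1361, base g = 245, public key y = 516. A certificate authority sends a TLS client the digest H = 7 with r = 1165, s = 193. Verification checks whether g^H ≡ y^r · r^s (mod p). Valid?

Left side g^H mod p:
Squares mod 1361: 245^1≡245, 245^2≡141, 245^4≡827
7 = 4 + 2 + 1, so 245^7 ≡ 827·141·245 ≡ 1325 (mod 1361)
Right side y^r · r^s mod p:
Squares mod 1361: 516^1≡516, 516^2≡861, 516^4≡937, 516^8≡124, 516^16≡405, 516^32≡705, 516^64≡260, 516^128≡911, 516^256≡1072, 516^512≡500, 516^1024≡937
1165 = 1024 + 128 + 8 + 4 + 1, so 516^1165 ≡ 937·911·124·937·516 ≡ 17 (mod 1361)
Squares mod 1361: 1165^1≡1165, 1165^2≡308, 1165^4≡955, 1165^8≡155, 1165^16≡888, 1165^32≡525, 1165^64≡703, 1165^128≡166
193 = 128 + 64 + 1, so 1165^193 ≡ 166·703·1165 ≡ 158 (mod 1361)
17·158 = 2686 ≡ 1325 (mod 1361)
1325 ≡ 1325 (mod 1361), so the signature is genuine.

yes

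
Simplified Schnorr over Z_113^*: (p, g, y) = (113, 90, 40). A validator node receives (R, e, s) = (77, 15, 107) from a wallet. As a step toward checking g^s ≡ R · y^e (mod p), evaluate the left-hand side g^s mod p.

33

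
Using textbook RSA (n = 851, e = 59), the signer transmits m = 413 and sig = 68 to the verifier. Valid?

Squares mod 851: sig^1≡68, sig^2≡369, sig^4≡1, sig^8≡1, sig^16≡1, sig^32≡1
59 = 32 + 16 + 8 + 2 + 1, so sig^59 ≡ 1·1·1·369·68 ≡ 413 (mod 851)
Since 413 equals the digest 413, verification succeeds.

yes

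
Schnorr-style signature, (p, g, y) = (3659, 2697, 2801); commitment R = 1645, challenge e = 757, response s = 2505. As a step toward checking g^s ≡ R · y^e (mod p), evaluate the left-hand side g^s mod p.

2697^2 = 7273809 ≡ 3376
2697^4 ≡ 3376^2 = 11397376 ≡ 3250
2697^8 ≡ 3250^2 = 10562500 ≡ 2626
2697^16 ≡ 2626^2 = 6895876 ≡ 2320
2697^32 ≡ 2320^2 = 5382400 ≡ 11
2697^64 ≡ 11^2 = 121
2697^128 ≡ 121^2 = 14641 ≡ 5
2697^256 ≡ 5^2 = 25
2697^512 ≡ 25^2 = 625
2697^1024 ≡ 625^2 = 390625 ≡ 2771
2697^2048 ≡ 2771^2 = 7678441 ≡ 1859
2505 = 2048 + 256 + 128 + 64 + 8 + 1, so 2697^2505 ≡ 1859·25·5·121·2626·2697 ≡ 1497 (mod 3659)

1497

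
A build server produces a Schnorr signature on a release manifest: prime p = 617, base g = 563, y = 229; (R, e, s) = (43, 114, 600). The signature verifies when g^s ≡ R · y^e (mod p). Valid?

yes

g^s mod p:
563^2 = 316969 ≡ 448
563^4 ≡ 448^2 = 200704 ≡ 179
563^8 ≡ 179^2 = 32041 ≡ 574
563^16 ≡ 574^2 = 329476 ≡ 615
563^32 ≡ 615^2 = 378225 ≡ 4
563^64 ≡ 4^2 = 16
563^128 ≡ 16^2 = 256
563^256 ≡ 256^2 = 65536 ≡ 134
563^512 ≡ 134^2 = 17956 ≡ 63
600 = 512 + 64 + 16 + 8, so 563^600 ≡ 63·16·615·574 ≡ 308 (mod 617)
R · y^e mod p:
229^2 = 52441 ≡ 613
229^4 ≡ 613^2 = 375769 ≡ 16
229^8 ≡ 16^2 = 256
229^16 ≡ 256^2 = 65536 ≡ 134
229^32 ≡ 134^2 = 17956 ≡ 63
229^64 ≡ 63^2 = 3969 ≡ 267
114 = 64 + 32 + 16 + 2, so 229^114 ≡ 267·63·134·613 ≡ 165 (mod 617)
43·165 = 7095 ≡ 308 (mod 617)
308 ≡ 308 (mod 617); signature holds.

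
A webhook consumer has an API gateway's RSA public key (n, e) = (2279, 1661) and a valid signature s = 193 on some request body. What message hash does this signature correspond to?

s^2 ≡ 193^2 = 37249 ≡ 785
s^4 ≡ 785^2 = 616225 ≡ 895
s^8 ≡ 895^2 = 801025 ≡ 1096
s^16 ≡ 1096^2 = 1201216 ≡ 183
s^32 ≡ 183^2 = 33489 ≡ 1583
s^64 ≡ 1583^2 = 2505889 ≡ 1268
s^128 ≡ 1268^2 = 1607824 ≡ 1129
s^256 ≡ 1129^2 = 1274641 ≡ 680
s^512 ≡ 680^2 = 462400 ≡ 2042
s^1024 ≡ 2042^2 = 4169764 ≡ 1473
1661 = 1024 + 512 + 64 + 32 + 16 + 8 + 4 + 1, so s^1661 ≡ 1473·2042·1268·1583·183·1096·895·193 ≡ 1602 (mod 2279)

1602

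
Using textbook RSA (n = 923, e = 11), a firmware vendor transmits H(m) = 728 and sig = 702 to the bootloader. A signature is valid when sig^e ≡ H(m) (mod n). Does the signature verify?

does not verify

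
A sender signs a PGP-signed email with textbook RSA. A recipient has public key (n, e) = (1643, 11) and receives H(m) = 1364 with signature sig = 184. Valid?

no

sig^2 ≡ 184^2 = 33856 ≡ 996
sig^4 ≡ 996^2 = 992016 ≡ 1287
sig^8 ≡ 1287^2 = 1656369 ≡ 225
11 = 8 + 2 + 1, so sig^11 ≡ 225·996·184 ≡ 29 (mod 1643)
The recovered value 29 does not match the digest 1364.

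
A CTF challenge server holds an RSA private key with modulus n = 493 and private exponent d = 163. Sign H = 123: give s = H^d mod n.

455

H^2 ≡ 123^2 = 15129 ≡ 339
H^4 ≡ 339^2 = 114921 ≡ 52
H^8 ≡ 52^2 = 2704 ≡ 239
H^16 ≡ 239^2 = 57121 ≡ 426
H^32 ≡ 426^2 = 181476 ≡ 52
H^64 ≡ 52^2 = 2704 ≡ 239
H^128 ≡ 239^2 = 57121 ≡ 426
163 = 128 + 32 + 2 + 1, so H^163 ≡ 426·52·339·123 ≡ 455 (mod 493)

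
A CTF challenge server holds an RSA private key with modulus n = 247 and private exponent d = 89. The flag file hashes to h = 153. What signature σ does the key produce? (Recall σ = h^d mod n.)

134

Squares mod 247: h^1≡153, h^2≡191, h^4≡172, h^8≡191, h^16≡172, h^32≡191, h^64≡172
89 = 64 + 16 + 8 + 1, so h^89 ≡ 172·172·191·153 ≡ 134 (mod 247)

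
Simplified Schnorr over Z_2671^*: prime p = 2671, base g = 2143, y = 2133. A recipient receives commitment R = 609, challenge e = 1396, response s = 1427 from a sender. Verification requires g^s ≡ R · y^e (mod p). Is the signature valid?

g^s mod p:
2143^2 = 4592449 ≡ 1000
2143^4 ≡ 1000^2 = 1000000 ≡ 1046
2143^8 ≡ 1046^2 = 1094116 ≡ 1677
2143^16 ≡ 1677^2 = 2812329 ≡ 2437
2143^32 ≡ 2437^2 = 5938969 ≡ 1336
2143^64 ≡ 1336^2 = 1784896 ≡ 668
2143^128 ≡ 668^2 = 446224 ≡ 167
2143^256 ≡ 167^2 = 27889 ≡ 1179
2143^512 ≡ 1179^2 = 1390041 ≡ 1121
2143^1024 ≡ 1121^2 = 1256641 ≡ 1271
1427 = 1024 + 256 + 128 + 16 + 2 + 1, so 2143^1427 ≡ 1271·1179·167·2437·1000·2143 ≡ 158 (mod 2671)
R · y^e mod p:
2133^2 = 4549689 ≡ 976
2133^4 ≡ 976^2 = 952576 ≡ 1700
2133^8 ≡ 1700^2 = 2890000 ≡ 2649
2133^16 ≡ 2649^2 = 7017201 ≡ 484
2133^32 ≡ 484^2 = 234256 ≡ 1879
2133^64 ≡ 1879^2 = 3530641 ≡ 2250
2133^128 ≡ 2250^2 = 5062500 ≡ 955
2133^256 ≡ 955^2 = 912025 ≡ 1214
2133^512 ≡ 1214^2 = 1473796 ≡ 2075
2133^1024 ≡ 2075^2 = 4305625 ≡ 2644
1396 = 1024 + 256 + 64 + 32 + 16 + 4, so 2133^1396 ≡ 2644·1214·2250·1879·484·1700 ≡ 702 (mod 2671)
609·702 = 427518 ≡ 158 (mod 2671)
158 ≡ 158 (mod 2671); signature holds.

valid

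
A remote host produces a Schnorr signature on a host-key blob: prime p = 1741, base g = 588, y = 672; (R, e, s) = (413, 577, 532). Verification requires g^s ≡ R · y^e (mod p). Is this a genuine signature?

genuine

g^s mod p:
Squares mod 1741: 588^1≡588, 588^2≡1026, 588^4≡1112, 588^8≡434, 588^16≡328, 588^32≡1383, 588^64≡1071, 588^128≡1463, 588^256≡680, 588^512≡1035
532 = 512 + 16 + 4, so 588^532 ≡ 1035·328·1112 ≡ 730 (mod 1741)
R · y^e mod p:
Squares mod 1741: 672^1≡672, 672^2≡665, 672^4≡11, 672^8≡121, 672^16≡713, 672^32≡1738, 672^64≡9, 672^128≡81, 672^256≡1338, 672^512≡496
577 = 512 + 64 + 1, so 672^577 ≡ 496·9·672 ≡ 65 (mod 1741)
413·65 = 26845 ≡ 730 (mod 1741)
730 ≡ 730 (mod 1741); signature holds.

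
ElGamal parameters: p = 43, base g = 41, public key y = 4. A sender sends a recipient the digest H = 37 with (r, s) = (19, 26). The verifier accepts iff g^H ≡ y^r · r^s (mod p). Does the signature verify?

does not verify

Left side g^H mod p:
41^2 = 1681 ≡ 4
41^4 ≡ 4^2 = 16
41^8 ≡ 16^2 = 256 ≡ 41
41^16 ≡ 41^2 = 1681 ≡ 4
41^32 ≡ 4^2 = 16
37 = 32 + 4 + 1, so 41^37 ≡ 16·16·41 ≡ 4 (mod 43)
Right side y^r · r^s mod p:
4^2 = 16
4^4 ≡ 16^2 = 256 ≡ 41
4^8 ≡ 41^2 = 1681 ≡ 4
4^16 ≡ 4^2 = 16
19 = 16 + 2 + 1, so 4^19 ≡ 16·16·4 ≡ 35 (mod 43)
19^2 = 361 ≡ 17
19^4 ≡ 17^2 = 289 ≡ 31
19^8 ≡ 31^2 = 961 ≡ 15
19^16 ≡ 15^2 = 225 ≡ 10
26 = 16 + 8 + 2, so 19^26 ≡ 10·15·17 ≡ 13 (mod 43)
35·13 = 455 ≡ 25 (mod 43)
4 ≠ 25, so verification fails.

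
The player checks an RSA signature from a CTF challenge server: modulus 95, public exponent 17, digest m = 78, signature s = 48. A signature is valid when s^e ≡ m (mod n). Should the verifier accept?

accept

Squares mod 95: s^1≡48, s^2≡24, s^4≡6, s^8≡36, s^16≡61
17 = 16 + 1, so s^17 ≡ 61·48 ≡ 78 (mod 95)
s^17 mod 95 = 78 matches m.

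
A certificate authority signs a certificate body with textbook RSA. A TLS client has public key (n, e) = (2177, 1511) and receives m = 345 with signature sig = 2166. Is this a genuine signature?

sig^2 ≡ 2166^2 = 4691556 ≡ 121
sig^4 ≡ 121^2 = 14641 ≡ 1579
sig^8 ≡ 1579^2 = 2493241 ≡ 576
sig^16 ≡ 576^2 = 331776 ≡ 872
sig^32 ≡ 872^2 = 760384 ≡ 611
sig^64 ≡ 611^2 = 373321 ≡ 1054
sig^128 ≡ 1054^2 = 1110916 ≡ 646
sig^256 ≡ 646^2 = 417316 ≡ 1509
sig^512 ≡ 1509^2 = 2277081 ≡ 2116
sig^1024 ≡ 2116^2 = 4477456 ≡ 1544
1511 = 1024 + 256 + 128 + 64 + 32 + 4 + 2 + 1, so sig^1511 ≡ 1544·1509·646·1054·611·1579·121·2166 ≡ 2035 (mod 2177)
The recovered value 2035 does not match the digest 345.

forged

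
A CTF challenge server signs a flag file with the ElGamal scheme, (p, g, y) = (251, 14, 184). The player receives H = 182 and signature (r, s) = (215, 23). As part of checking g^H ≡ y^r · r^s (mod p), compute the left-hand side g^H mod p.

124

Squares mod 251: 14^1≡14, 14^2≡196, 14^4≡13, 14^8≡169, 14^16≡198, 14^32≡48, 14^64≡45, 14^128≡17
182 = 128 + 32 + 16 + 4 + 2, so 14^182 ≡ 17·48·198·13·196 ≡ 124 (mod 251)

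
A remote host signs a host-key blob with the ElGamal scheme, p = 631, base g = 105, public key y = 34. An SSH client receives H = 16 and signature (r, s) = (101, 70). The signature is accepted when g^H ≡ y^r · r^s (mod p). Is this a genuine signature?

Left side g^H mod p:
Squares mod 631: 105^1≡105, 105^2≡298, 105^4≡464, 105^8≡125, 105^16≡481
105^16 ≡ 481 (mod 631)
Right side y^r · r^s mod p:
Squares mod 631: 34^1≡34, 34^2≡525, 34^4≡509, 34^8≡371, 34^16≡83, 34^32≡579, 34^64≡180
101 = 64 + 32 + 4 + 1, so 34^101 ≡ 180·579·509·34 ≡ 481 (mod 631)
Squares mod 631: 101^1≡101, 101^2≡105, 101^4≡298, 101^8≡464, 101^16≡125, 101^32≡481, 101^64≡415
70 = 64 + 4 + 2, so 101^70 ≡ 415·298·105 ≡ 1 (mod 631)
481·1 = 481 ≡ 481 (mod 631)
481 ≡ 481 (mod 631), so the signature is genuine.

genuine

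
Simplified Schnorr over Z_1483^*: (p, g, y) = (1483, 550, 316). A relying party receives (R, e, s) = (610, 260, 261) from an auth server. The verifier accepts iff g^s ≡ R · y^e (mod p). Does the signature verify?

g^s mod p:
550^2 = 302500 ≡ 1451
550^4 ≡ 1451^2 = 2105401 ≡ 1024
550^8 ≡ 1024^2 = 1048576 ≡ 95
550^16 ≡ 95^2 = 9025 ≡ 127
550^32 ≡ 127^2 = 16129 ≡ 1299
550^64 ≡ 1299^2 = 1687401 ≡ 1230
550^128 ≡ 1230^2 = 1512900 ≡ 240
550^256 ≡ 240^2 = 57600 ≡ 1246
261 = 256 + 4 + 1, so 550^261 ≡ 1246·1024·550 ≡ 498 (mod 1483)
R · y^e mod p:
316^2 = 99856 ≡ 495
316^4 ≡ 495^2 = 245025 ≡ 330
316^8 ≡ 330^2 = 108900 ≡ 641
316^16 ≡ 641^2 = 410881 ≡ 90
316^32 ≡ 90^2 = 8100 ≡ 685
316^64 ≡ 685^2 = 469225 ≡ 597
316^128 ≡ 597^2 = 356409 ≡ 489
316^256 ≡ 489^2 = 239121 ≡ 358
260 = 256 + 4, so 316^260 ≡ 358·330 ≡ 983 (mod 1483)
610·983 = 599630 ≡ 498 (mod 1483)
498 ≡ 498 (mod 1483); signature holds.

verifies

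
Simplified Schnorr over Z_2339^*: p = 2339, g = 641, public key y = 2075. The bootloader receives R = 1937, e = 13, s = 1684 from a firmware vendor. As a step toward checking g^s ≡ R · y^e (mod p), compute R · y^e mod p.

Squares mod 2339: 2075^1≡2075, 2075^2≡1865, 2075^4≡132, 2075^8≡1051
13 = 8 + 4 + 1, so 2075^13 ≡ 1051·132·2075 ≡ 1153 (mod 2339)
R · y^e ≡ 1937·1153 = 2233361 ≡ 1955 (mod 2339)

1955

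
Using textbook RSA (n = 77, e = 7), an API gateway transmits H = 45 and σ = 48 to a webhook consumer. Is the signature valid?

σ^2 ≡ 48^2 = 2304 ≡ 71
σ^4 ≡ 71^2 = 5041 ≡ 36
7 = 4 + 2 + 1, so σ^7 ≡ 36·71·48 ≡ 27 (mod 77)
σ^7 mod 77 = 27, but H = 45.

invalid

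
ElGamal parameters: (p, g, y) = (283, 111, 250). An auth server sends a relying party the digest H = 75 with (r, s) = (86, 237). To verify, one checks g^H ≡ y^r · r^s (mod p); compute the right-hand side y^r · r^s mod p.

60

250^2 = 62500 ≡ 240
250^4 ≡ 240^2 = 57600 ≡ 151
250^8 ≡ 151^2 = 22801 ≡ 161
250^16 ≡ 161^2 = 25921 ≡ 168
250^32 ≡ 168^2 = 28224 ≡ 207
250^64 ≡ 207^2 = 42849 ≡ 116
86 = 64 + 16 + 4 + 2, so 250^86 ≡ 116·168·151·240 ≡ 225 (mod 283)
86^2 = 7396 ≡ 38
86^4 ≡ 38^2 = 1444 ≡ 29
86^8 ≡ 29^2 = 841 ≡ 275
86^16 ≡ 275^2 = 75625 ≡ 64
86^32 ≡ 64^2 = 4096 ≡ 134
86^64 ≡ 134^2 = 17956 ≡ 127
86^128 ≡ 127^2 = 16129 ≡ 281
237 = 128 + 64 + 32 + 8 + 4 + 1, so 86^237 ≡ 281·127·134·275·29·86 ≡ 38 (mod 283)
y^r · r^s ≡ 225·38 = 8550 ≡ 60 (mod 283)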